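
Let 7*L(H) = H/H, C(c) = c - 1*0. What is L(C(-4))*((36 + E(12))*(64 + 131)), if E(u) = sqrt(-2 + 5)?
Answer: 7020/7 + 195*sqrt(3)/7 ≈ 1051.1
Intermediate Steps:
C(c) = c (C(c) = c + 0 = c)
E(u) = sqrt(3)
L(H) = 1/7 (L(H) = (H/H)/7 = (1/7)*1 = 1/7)
L(C(-4))*((36 + E(12))*(64 + 131)) = ((36 + sqrt(3))*(64 + 131))/7 = ((36 + sqrt(3))*195)/7 = (7020 + 195*sqrt(3))/7 = 7020/7 + 195*sqrt(3)/7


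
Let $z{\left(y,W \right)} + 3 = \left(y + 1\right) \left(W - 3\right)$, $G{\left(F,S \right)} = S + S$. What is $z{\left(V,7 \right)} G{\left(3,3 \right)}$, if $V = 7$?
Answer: $174$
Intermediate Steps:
$G{\left(F,S \right)} = 2 S$
$z{\left(y,W \right)} = -3 + \left(1 + y\right) \left(-3 + W\right)$ ($z{\left(y,W \right)} = -3 + \left(y + 1\right) \left(W - 3\right) = -3 + \left(1 + y\right) \left(-3 + W\right)$)
$z{\left(V,7 \right)} G{\left(3,3 \right)} = \left(-6 + 7 - 21 + 7 \cdot 7\right) 2 \cdot 3 = \left(-6 + 7 - 21 + 49\right) 6 = 29 \cdot 6 = 174$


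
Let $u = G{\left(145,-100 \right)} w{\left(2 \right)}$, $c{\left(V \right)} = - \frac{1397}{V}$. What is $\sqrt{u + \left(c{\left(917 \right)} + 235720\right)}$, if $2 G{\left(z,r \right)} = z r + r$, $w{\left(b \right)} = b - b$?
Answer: $\frac{\sqrt{198213074031}}{917} \approx 485.51$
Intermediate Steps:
$w{\left(b \right)} = 0$
$G{\left(z,r \right)} = \frac{r}{2} + \frac{r z}{2}$ ($G{\left(z,r \right)} = \frac{z r + r}{2} = \frac{r z + r}{2} = \frac{r + r z}{2} = \frac{r}{2} + \frac{r z}{2}$)
$u = 0$ ($u = \frac{1}{2} \left(-100\right) \left(1 + 145\right) 0 = \frac{1}{2} \left(-100\right) 146 \cdot 0 = \left(-7300\right) 0 = 0$)
$\sqrt{u + \left(c{\left(917 \right)} + 235720\right)} = \sqrt{0 + \left(- \frac{1397}{917} + 235720\right)} = \sqrt{0 + \frac{216153843}{917}} = \sqrt{\frac{216153843}{917}} = \frac{\sqrt{198213074031}}{917}$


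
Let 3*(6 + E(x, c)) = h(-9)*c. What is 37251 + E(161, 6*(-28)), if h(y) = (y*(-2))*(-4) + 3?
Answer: 41109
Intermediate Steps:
h(y) = 3 + 8*y (h(y) = -2*y*(-4) + 3 = 8*y + 3 = 3 + 8*y)
E(x, c) = -6 - 23*c (E(x, c) = -6 + ((3 + 8*(-9))*c)/3 = -6 + ((3 - 72)*c)/3 = -6 + (-69*c)/3 = -6 - 23*c)
37251 + E(161, 6*(-28)) = 37251 + (-6 - 138*(-28)) = 37251 + (-6 - 23*(-168)) = 37251 + (-6 + 3864) = 37251 + 3858 = 41109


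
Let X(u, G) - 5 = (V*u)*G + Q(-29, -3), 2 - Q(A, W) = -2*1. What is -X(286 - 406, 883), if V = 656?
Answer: 69509751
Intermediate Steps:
Q(A, W) = 4 (Q(A, W) = 2 - (-2) = 2 - 1*(-2) = 2 + 2 = 4)
X(u, G) = 9 + 656*G*u (X(u, G) = 5 + ((656*u)*G + 4) = 5 + (656*G*u + 4) = 5 + (4 + 656*G*u) = 9 + 656*G*u)
-X(286 - 406, 883) = -(9 + 656*883*(286 - 406)) = -(9 + 656*883*(-120)) = -(9 - 69509760) = -1*(-69509751) = 69509751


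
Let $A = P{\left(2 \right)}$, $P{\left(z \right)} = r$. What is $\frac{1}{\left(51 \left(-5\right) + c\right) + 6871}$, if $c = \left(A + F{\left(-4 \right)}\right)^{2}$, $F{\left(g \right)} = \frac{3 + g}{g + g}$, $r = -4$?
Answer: $\frac{64}{424385} \approx 0.00015081$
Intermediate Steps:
$P{\left(z \right)} = -4$
$A = -4$
$F{\left(g \right)} = \frac{3 + g}{2 g}$
$c = \frac{961}{64}$ ($c = \left(-4 + \frac{3 - 4}{2 \left(-4\right)}\right)^{2} = \left(-4 + \frac{1}{2} \left(- \frac{1}{4}\right) \left(-1\right)\right)^{2} = \left(-4 + \frac{1}{8}\right)^{2} = \left(- \frac{31}{8}\right)^{2} = \frac{961}{64} \approx 15.016$)
$\frac{1}{\left(51 \left(-5\right) + c\right) + 6871} = \frac{1}{\left(51 \left(-5\right) + \frac{961}{64}\right) + 6871} = \frac{1}{\left(-255 + \frac{961}{64}\right) + 6871} = \frac{1}{- \frac{15359}{64} + 6871} = \frac{1}{\frac{424385}{64}} = \frac{64}{424385}$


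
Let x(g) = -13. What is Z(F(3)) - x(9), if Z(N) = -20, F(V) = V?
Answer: -7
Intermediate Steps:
Z(F(3)) - x(9) = -20 - 1*(-13) = -20 + 13 = -7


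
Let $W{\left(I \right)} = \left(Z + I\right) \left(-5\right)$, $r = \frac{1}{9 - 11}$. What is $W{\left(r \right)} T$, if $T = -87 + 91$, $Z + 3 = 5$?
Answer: $-30$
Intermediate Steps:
$Z = 2$ ($Z = -3 + 5 = 2$)
$T = 4$
$r = - \frac{1}{2}$ ($r = \frac{1}{-2} = - \frac{1}{2} \approx -0.5$)
$W{\left(I \right)} = -10 - 5 I$ ($W{\left(I \right)} = \left(2 + I\right) \left(-5\right) = -10 - 5 I$)
$W{\left(r \right)} T = \left(-10 - - \frac{5}{2}\right) 4 = \left(-10 + \frac{5}{2}\right) 4 = \left(- \frac{15}{2}\right) 4 = -30$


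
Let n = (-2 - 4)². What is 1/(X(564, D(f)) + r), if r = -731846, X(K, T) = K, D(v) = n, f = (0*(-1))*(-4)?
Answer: -1/731282 ≈ -1.3675e-6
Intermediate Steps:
f = 0 (f = 0*(-4) = 0)
n = 36 (n = (-6)² = 36)
D(v) = 36
1/(X(564, D(f)) + r) = 1/(564 - 731846) = 1/(-731282) = -1/731282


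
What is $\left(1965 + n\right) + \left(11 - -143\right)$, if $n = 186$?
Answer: $2305$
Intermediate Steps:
$\left(1965 + n\right) + \left(11 - -143\right) = \left(1965 + 186\right) + \left(11 - -143\right) = 2151 + \left(11 + 143\right) = 2151 + 154 = 2305$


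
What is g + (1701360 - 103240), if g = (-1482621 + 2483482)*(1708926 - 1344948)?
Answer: 364292983178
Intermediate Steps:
g = 364291385058 (g = 1000861*363978 = 364291385058)
g + (1701360 - 103240) = 364291385058 + (1701360 - 103240) = 364291385058 + 1598120 = 364292983178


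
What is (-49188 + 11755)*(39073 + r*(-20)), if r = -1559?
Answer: -2629780549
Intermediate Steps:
(-49188 + 11755)*(39073 + r*(-20)) = (-49188 + 11755)*(39073 - 1559*(-20)) = -37433*(39073 + 31180) = -37433*70253 = -2629780549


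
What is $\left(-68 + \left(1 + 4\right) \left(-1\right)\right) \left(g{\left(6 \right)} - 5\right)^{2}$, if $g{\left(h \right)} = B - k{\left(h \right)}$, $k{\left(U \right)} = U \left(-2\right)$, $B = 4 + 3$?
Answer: $-14308$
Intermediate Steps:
$B = 7$
$k{\left(U \right)} = - 2 U$
$g{\left(h \right)} = 7 + 2 h$ ($g{\left(h \right)} = 7 - - 2 h = 7 + 2 h$)
$\left(-68 + \left(1 + 4\right) \left(-1\right)\right) \left(g{\left(6 \right)} - 5\right)^{2} = \left(-68 + \left(1 + 4\right) \left(-1\right)\right) \left(\left(7 + 2 \cdot 6\right) - 5\right)^{2} = \left(-68 + 5 \left(-1\right)\right) \left(\left(7 + 12\right) - 5\right)^{2} = \left(-68 - 5\right) \left(19 - 5\right)^{2} = - 73 \cdot 14^{2} = \left(-73\right) 196 = -14308$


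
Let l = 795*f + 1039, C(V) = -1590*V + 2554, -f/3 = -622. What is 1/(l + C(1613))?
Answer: -1/1077607 ≈ -9.2798e-7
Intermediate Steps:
f = 1866 (f = -3*(-622) = 1866)
C(V) = 2554 - 1590*V
l = 1484509 (l = 795*1866 + 1039 = 1483470 + 1039 = 1484509)
1/(l + C(1613)) = 1/(1484509 + (2554 - 1590*1613)) = 1/(1484509 + (2554 - 2564670)) = 1/(1484509 - 2562116) = 1/(-1077607) = -1/1077607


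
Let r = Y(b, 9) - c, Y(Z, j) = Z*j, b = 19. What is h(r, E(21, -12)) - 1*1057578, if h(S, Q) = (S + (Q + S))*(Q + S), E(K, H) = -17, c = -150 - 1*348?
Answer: -196286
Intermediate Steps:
c = -498 (c = -150 - 348 = -498)
r = 669 (r = 19*9 - 1*(-498) = 171 + 498 = 669)
h(S, Q) = (Q + S)*(Q + 2*S) (h(S, Q) = (Q + 2*S)*(Q + S) = (Q + S)*(Q + 2*S))
h(r, E(21, -12)) - 1*1057578 = ((-17)² + 2*669² + 3*(-17)*669) - 1*1057578 = (289 + 2*447561 - 34119) - 1057578 = (289 + 895122 - 34119) - 1057578 = 861292 - 1057578 = -196286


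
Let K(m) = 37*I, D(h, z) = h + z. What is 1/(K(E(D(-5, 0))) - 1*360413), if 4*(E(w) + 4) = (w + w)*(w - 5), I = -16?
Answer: -1/361005 ≈ -2.7700e-6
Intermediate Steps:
E(w) = -4 + w*(-5 + w)/2 (E(w) = -4 + ((w + w)*(w - 5))/4 = -4 + ((2*w)*(-5 + w))/4 = -4 + (2*w*(-5 + w))/4 = -4 + w*(-5 + w)/2)
K(m) = -592 (K(m) = 37*(-16) = -592)
1/(K(E(D(-5, 0))) - 1*360413) = 1/(-592 - 1*360413) = 1/(-592 - 360413) = 1/(-361005) = -1/361005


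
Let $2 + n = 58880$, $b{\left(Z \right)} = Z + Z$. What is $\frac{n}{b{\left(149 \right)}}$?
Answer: $\frac{29439}{149} \approx 197.58$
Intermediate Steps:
$b{\left(Z \right)} = 2 Z$
$n = 58878$ ($n = -2 + 58880 = 58878$)
$\frac{n}{b{\left(149 \right)}} = \frac{58878}{2 \cdot 149} = \frac{58878}{298} = 58878 \cdot \frac{1}{298} = \frac{29439}{149}$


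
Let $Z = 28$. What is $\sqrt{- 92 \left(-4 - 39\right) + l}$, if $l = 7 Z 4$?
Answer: $2 \sqrt{1185} \approx 68.848$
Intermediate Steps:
$l = 784$ ($l = 7 \cdot 28 \cdot 4 = 196 \cdot 4 = 784$)
$\sqrt{- 92 \left(-4 - 39\right) + l} = \sqrt{- 92 \left(-4 - 39\right) + 784} = \sqrt{\left(-92\right) \left(-43\right) + 784} = \sqrt{3956 + 784} = \sqrt{4740} = 2 \sqrt{1185}$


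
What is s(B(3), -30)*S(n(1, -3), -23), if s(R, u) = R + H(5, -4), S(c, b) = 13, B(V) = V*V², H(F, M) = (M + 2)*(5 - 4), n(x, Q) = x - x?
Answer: 325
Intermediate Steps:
n(x, Q) = 0
H(F, M) = 2 + M (H(F, M) = (2 + M)*1 = 2 + M)
B(V) = V³
s(R, u) = -2 + R (s(R, u) = R + (2 - 4) = R - 2 = -2 + R)
s(B(3), -30)*S(n(1, -3), -23) = (-2 + 3³)*13 = (-2 + 27)*13 = 25*13 = 325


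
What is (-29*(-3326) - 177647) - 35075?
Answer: -116268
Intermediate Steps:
(-29*(-3326) - 177647) - 35075 = (96454 - 177647) - 35075 = -81193 - 35075 = -116268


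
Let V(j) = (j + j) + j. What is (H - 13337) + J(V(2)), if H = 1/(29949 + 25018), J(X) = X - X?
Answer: -733094878/54967 ≈ -13337.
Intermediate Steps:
V(j) = 3*j (V(j) = 2*j + j = 3*j)
J(X) = 0
H = 1/54967 ≈ 1.8193e-5
(H - 13337) + J(V(2)) = (1/54967 - 13337) + 0 = -733094878/54967 + 0 = -733094878/54967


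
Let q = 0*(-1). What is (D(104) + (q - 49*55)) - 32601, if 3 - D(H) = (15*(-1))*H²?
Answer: 126947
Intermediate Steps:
q = 0
D(H) = 3 + 15*H² (D(H) = 3 - 15*(-1)*H² = 3 - (-15)*H² = 3 + 15*H²)
(D(104) + (q - 49*55)) - 32601 = ((3 + 15*104²) + (0 - 49*55)) - 32601 = ((3 + 15*10816) + (0 - 2695)) - 32601 = ((3 + 162240) - 2695) - 32601 = (162243 - 2695) - 32601 = 159548 - 32601 = 126947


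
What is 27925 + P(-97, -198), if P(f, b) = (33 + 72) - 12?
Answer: 28018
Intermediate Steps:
P(f, b) = 93 (P(f, b) = 105 - 12 = 93)
27925 + P(-97, -198) = 27925 + 93 = 28018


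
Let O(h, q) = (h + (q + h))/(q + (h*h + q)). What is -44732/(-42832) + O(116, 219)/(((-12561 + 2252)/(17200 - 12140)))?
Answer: 788670545769/766870799084 ≈ 1.0284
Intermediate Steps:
O(h, q) = (q + 2*h)/(h² + 2*q) (O(h, q) = (h + (h + q))/(q + (h² + q)) = (q + 2*h)/(q + (q + h²)) = (q + 2*h)/(h² + 2*q))
-44732/(-42832) + O(116, 219)/(((-12561 + 2252)/(17200 - 12140))) = -44732/(-42832) + ((219 + 2*116)/(116² + 2*219))/(((-12561 + 2252)/(17200 - 12140))) = -44732*(-1/42832) + ((219 + 232)/(13456 + 438))/((-10309/5060)) = 11183/10708 + (451/13894)/((-10309*1/5060)) = 11183/10708 + ((1/13894)*451)/(-10309/5060) = 11183/10708 + (451/13894)*(-5060/10309) = 11183/10708 - 1141030/71616623 = 788670545769/766870799084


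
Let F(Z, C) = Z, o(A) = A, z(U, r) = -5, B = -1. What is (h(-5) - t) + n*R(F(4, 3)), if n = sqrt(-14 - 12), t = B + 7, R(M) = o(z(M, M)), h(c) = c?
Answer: -11 - 5*I*sqrt(26) ≈ -11.0 - 25.495*I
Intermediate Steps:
R(M) = -5
t = 6 (t = -1 + 7 = 6)
n = I*sqrt(26) (n = sqrt(-26) = I*sqrt(26) ≈ 5.099*I)
(h(-5) - t) + n*R(F(4, 3)) = (-5 - 1*6) + (I*sqrt(26))*(-5) = (-5 - 6) - 5*I*sqrt(26) = -11 - 5*I*sqrt(26)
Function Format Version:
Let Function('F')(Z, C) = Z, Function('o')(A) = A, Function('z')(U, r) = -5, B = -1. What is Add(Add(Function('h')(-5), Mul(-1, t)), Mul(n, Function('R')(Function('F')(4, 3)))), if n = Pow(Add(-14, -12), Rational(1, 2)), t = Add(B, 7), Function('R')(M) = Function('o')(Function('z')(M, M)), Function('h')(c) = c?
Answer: Add(-11, Mul(-5, I, Pow(26, Rational(1, 2)))) ≈ Add(-11.000, Mul(-25.495, I))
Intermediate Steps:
Function('R')(M) = -5
t = 6 (t = Add(-1, 7) = 6)
n = Mul(I, Pow(26, Rational(1, 2))) (n = Pow(-26, Rational(1, 2)) = Mul(I, Pow(26, Rational(1, 2))) ≈ Mul(5.0990, I))
Add(Add(Function('h')(-5), Mul(-1, t)), Mul(n, Function('R')(Function('F')(4, 3)))) = Add(Add(-5, Mul(-1, 6)), Mul(Mul(I, Pow(26, Rational(1, 2))), -5)) = Add(Add(-5, -6), Mul(-5, I, Pow(26, Rational(1, 2)))) = Add(-11, Mul(-5, I, Pow(26, Rational(1, 2))))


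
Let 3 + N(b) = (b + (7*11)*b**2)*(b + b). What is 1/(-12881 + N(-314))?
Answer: -1/4767523868 ≈ -2.0975e-10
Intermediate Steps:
N(b) = -3 + 2*b*(b + 77*b**2) (N(b) = -3 + (b + (7*11)*b**2)*(b + b) = -3 + (b + 77*b**2)*(2*b) = -3 + 2*b*(b + 77*b**2))
1/(-12881 + N(-314)) = 1/(-12881 + (-3 + 2*(-314)**2 + 154*(-314)**3)) = 1/(-12881 + (-3 + 2*98596 + 154*(-30959144))) = 1/(-12881 + (-3 + 197192 - 4767708176)) = 1/(-12881 - 4767510987) = 1/(-4767523868) = -1/4767523868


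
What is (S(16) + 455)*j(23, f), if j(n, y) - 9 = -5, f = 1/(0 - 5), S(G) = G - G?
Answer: 1820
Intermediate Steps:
S(G) = 0
f = -1/5 (f = 1/(-5) = -1/5 ≈ -0.20000)
j(n, y) = 4 (j(n, y) = 9 - 5 = 4)
(S(16) + 455)*j(23, f) = (0 + 455)*4 = 455*4 = 1820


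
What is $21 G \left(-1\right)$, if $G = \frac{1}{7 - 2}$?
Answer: $- \frac{21}{5} \approx -4.2$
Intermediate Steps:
$G = \frac{1}{5} \approx 0.2$
$21 G \left(-1\right) = 21 \cdot \frac{1}{5} \left(-1\right) = \frac{21}{5} \left(-1\right) = - \frac{21}{5}$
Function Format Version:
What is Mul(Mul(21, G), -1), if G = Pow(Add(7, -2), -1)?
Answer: Rational(-21, 5) ≈ -4.2000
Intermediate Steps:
G = Rational(1, 5) (G = Pow(5, -1) = Rational(1, 5) ≈ 0.20000)
Mul(Mul(21, G), -1) = Mul(Mul(21, Rational(1, 5)), -1) = Mul(Rational(21, 5), -1) = Rational(-21, 5)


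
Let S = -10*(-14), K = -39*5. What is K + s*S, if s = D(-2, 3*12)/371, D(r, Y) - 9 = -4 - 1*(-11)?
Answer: -10015/53 ≈ -188.96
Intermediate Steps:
K = -195
D(r, Y) = 16 (D(r, Y) = 9 + (-4 - 1*(-11)) = 9 + (-4 + 11) = 9 + 7 = 16)
S = 140
s = 16/371 ≈ 0.043127
K + s*S = -195 + (16/371)*140 = -195 + 320/53 = -10015/53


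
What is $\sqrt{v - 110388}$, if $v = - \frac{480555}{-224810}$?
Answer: $\frac{i \sqrt{223154011097490}}{44962} \approx 332.24 i$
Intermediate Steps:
$v = \frac{96111}{44962}$ ($v = \left(-480555\right) \left(- \frac{1}{224810}\right) = \frac{96111}{44962} \approx 2.1376$)
$\sqrt{v - 110388} = \sqrt{\frac{96111}{44962} - 110388} = \sqrt{- \frac{4963169145}{44962}} = \frac{i \sqrt{223154011097490}}{44962}$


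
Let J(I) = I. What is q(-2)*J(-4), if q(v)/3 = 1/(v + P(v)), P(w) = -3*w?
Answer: -3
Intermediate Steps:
q(v) = -3/(2*v) (q(v) = 3/(v - 3*v) = 3/((-2*v)) = 3*(-1/(2*v)) = -3/(2*v))
q(-2)*J(-4) = -3/2/(-2)*(-4) = -3/2*(-½)*(-4) = (¾)*(-4) = -3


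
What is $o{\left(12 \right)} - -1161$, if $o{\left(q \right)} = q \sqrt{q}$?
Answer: $1161 + 24 \sqrt{3} \approx 1202.6$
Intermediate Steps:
$o{\left(q \right)} = q^{\frac{3}{2}}$
$o{\left(12 \right)} - -1161 = 12^{\frac{3}{2}} - -1161 = 24 \sqrt{3} + 1161 = 1161 + 24 \sqrt{3}$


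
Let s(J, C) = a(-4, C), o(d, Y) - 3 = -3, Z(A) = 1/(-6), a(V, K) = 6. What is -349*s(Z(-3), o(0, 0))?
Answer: -2094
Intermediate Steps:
Z(A) = -⅙ (Z(A) = 1*(-⅙) = -⅙)
o(d, Y) = 0 (o(d, Y) = 3 - 3 = 0)
s(J, C) = 6
-349*s(Z(-3), o(0, 0)) = -349*6 = -2094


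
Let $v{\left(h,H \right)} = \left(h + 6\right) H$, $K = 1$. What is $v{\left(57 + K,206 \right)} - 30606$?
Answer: $-17422$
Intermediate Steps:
$v{\left(h,H \right)} = H \left(6 + h\right)$ ($v{\left(h,H \right)} = \left(6 + h\right) H = H \left(6 + h\right)$)
$v{\left(57 + K,206 \right)} - 30606 = 206 \left(6 + \left(57 + 1\right)\right) - 30606 = 206 \left(6 + 58\right) - 30606 = 206 \cdot 64 - 30606 = 13184 - 30606 = -17422$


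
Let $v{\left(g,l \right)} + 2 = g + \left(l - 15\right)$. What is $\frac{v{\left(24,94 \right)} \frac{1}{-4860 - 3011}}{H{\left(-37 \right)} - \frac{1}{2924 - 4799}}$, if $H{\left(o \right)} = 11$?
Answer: $- \frac{189375}{162347246} \approx -0.0011665$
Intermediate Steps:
$v{\left(g,l \right)} = -17 + g + l$ ($v{\left(g,l \right)} = -2 + \left(g + \left(l - 15\right)\right) = -2 + \left(g + \left(-15 + l\right)\right) = -2 + \left(-15 + g + l\right) = -17 + g + l$)
$\frac{v{\left(24,94 \right)} \frac{1}{-4860 - 3011}}{H{\left(-37 \right)} - \frac{1}{2924 - 4799}} = \frac{\left(-17 + 24 + 94\right) \frac{1}{-4860 - 3011}}{11 - \frac{1}{2924 - 4799}} = \frac{101 \frac{1}{-7871}}{11 - \frac{1}{-1875}} = \frac{101 \left(- \frac{1}{7871}\right)}{11 - - \frac{1}{1875}} = - \frac{101}{7871 \left(11 + \frac{1}{1875}\right)} = - \frac{101}{7871 \cdot \frac{20626}{1875}} = \left(- \frac{101}{7871}\right) \frac{1875}{20626} = - \frac{189375}{162347246}$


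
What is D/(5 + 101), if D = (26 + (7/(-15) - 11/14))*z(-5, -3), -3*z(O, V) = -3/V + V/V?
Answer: -5197/33390 ≈ -0.15565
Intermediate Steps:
z(O, V) = -⅓ + 1/V (z(O, V) = -(-3/V + V/V)/3 = -(-3/V + 1)/3 = -(1 - 3/V)/3 = -⅓ + 1/V)
D = -5197/315 (D = (26 + (7/(-15) - 11/14))*((⅓)*(3 - 1*(-3))/(-3)) = (26 + (7*(-1/15) - 11*1/14))*((⅓)*(-⅓)*(3 + 3)) = (26 + (-7/15 - 11/14))*((⅓)*(-⅓)*6) = (26 - 263/210)*(-⅔) = (5197/210)*(-⅔) = -5197/315 ≈ -16.498)
D/(5 + 101) = -5197/(315*(5 + 101)) = -5197/315/106 = -5197/315*1/106 = -5197/33390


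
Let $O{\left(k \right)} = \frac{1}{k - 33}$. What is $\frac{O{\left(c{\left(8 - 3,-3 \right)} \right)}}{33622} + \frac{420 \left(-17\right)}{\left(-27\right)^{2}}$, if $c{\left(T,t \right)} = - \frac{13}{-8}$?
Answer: $- \frac{10042556152}{1025353323} \approx -9.7942$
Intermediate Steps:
$c{\left(T,t \right)} = \frac{13}{8}$ ($c{\left(T,t \right)} = \left(-13\right) \left(- \frac{1}{8}\right) = \frac{13}{8}$)
$O{\left(k \right)} = \frac{1}{-33 + k}$
$\frac{O{\left(c{\left(8 - 3,-3 \right)} \right)}}{33622} + \frac{420 \left(-17\right)}{\left(-27\right)^{2}} = \frac{1}{\left(-33 + \frac{13}{8}\right) 33622} + \frac{420 \left(-17\right)}{\left(-27\right)^{2}} = \frac{1}{- \frac{251}{8}} \cdot \frac{1}{33622} - \frac{7140}{729} = \left(- \frac{8}{251}\right) \frac{1}{33622} - \frac{2380}{243} = - \frac{4}{4219561} - \frac{2380}{243} = - \frac{10042556152}{1025353323}$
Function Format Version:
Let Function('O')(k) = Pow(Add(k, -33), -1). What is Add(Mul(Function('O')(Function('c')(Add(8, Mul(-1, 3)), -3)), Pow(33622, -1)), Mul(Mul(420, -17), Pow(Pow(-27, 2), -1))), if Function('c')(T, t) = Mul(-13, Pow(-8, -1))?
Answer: Rational(-10042556152, 1025353323) ≈ -9.7942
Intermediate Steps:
Function('c')(T, t) = Rational(13, 8) (Function('c')(T, t) = Mul(-13, Rational(-1, 8)) = Rational(13, 8))
Function('O')(k) = Pow(Add(-33, k), -1)
Add(Mul(Function('O')(Function('c')(Add(8, Mul(-1, 3)), -3)), Pow(33622, -1)), Mul(Mul(420, -17), Pow(Pow(-27, 2), -1))) = Add(Mul(Pow(Add(-33, Rational(13, 8)), -1), Pow(33622, -1)), Mul(Mul(420, -17), Pow(Pow(-27, 2), -1))) = Add(Mul(Pow(Rational(-251, 8), -1), Rational(1, 33622)), Mul(-7140, Pow(729, -1))) = Add(Mul(Rational(-8, 251), Rational(1, 33622)), Mul(-7140, Rational(1, 729))) = Add(Rational(-4, 4219561), Rational(-2380, 243)) = Rational(-10042556152, 1025353323)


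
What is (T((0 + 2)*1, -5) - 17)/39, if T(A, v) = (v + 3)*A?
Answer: -7/13 ≈ -0.53846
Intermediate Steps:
T(A, v) = A*(3 + v) (T(A, v) = (3 + v)*A = A*(3 + v))
(T((0 + 2)*1, -5) - 17)/39 = (((0 + 2)*1)*(3 - 5) - 17)/39 = ((2*1)*(-2) - 17)*(1/39) = (2*(-2) - 17)*(1/39) = (-4 - 17)*(1/39) = -21*1/39 = -7/13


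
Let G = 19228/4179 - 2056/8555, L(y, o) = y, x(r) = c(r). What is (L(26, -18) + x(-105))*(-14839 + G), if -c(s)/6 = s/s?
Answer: -2121433219756/7150269 ≈ -2.9669e+5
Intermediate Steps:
c(s) = -6 (c(s) = -6*s/s = -6*1 = -6)
x(r) = -6
G = 155903516/35751345 (G = 19228*(1/4179) - 2056*1/8555 = 19228/4179 - 2056/8555 = 155903516/35751345 ≈ 4.3608)
(L(26, -18) + x(-105))*(-14839 + G) = (26 - 6)*(-14839 + 155903516/35751345) = 20*(-530358304939/35751345) = -2121433219756/7150269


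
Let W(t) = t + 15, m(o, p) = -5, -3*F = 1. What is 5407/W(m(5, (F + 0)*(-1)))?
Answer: 5407/10 ≈ 540.70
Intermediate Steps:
F = -⅓ (F = -⅓*1 = -⅓ ≈ -0.33333)
W(t) = 15 + t
5407/W(m(5, (F + 0)*(-1))) = 5407/(15 - 5) = 5407/10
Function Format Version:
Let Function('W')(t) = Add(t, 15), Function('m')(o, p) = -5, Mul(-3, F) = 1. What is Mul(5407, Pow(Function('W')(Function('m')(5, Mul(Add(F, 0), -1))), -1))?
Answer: Rational(5407, 10) ≈ 540.70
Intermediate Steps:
F = Rational(-1, 3) (F = Mul(Rational(-1, 3), 1) = Rational(-1, 3) ≈ -0.33333)
Function('W')(t) = Add(15, t)
Mul(5407, Pow(Function('W')(Function('m')(5, Mul(Add(F, 0), -1))), -1)) = Mul(5407, Pow(Add(15, -5), -1)) = Mul(5407, Pow(10, -1)) = Mul(5407, Rational(1, 10)) = Rational(5407, 10)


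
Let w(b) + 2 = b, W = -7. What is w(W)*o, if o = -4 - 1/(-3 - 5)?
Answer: 279/8 ≈ 34.875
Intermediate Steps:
w(b) = -2 + b
o = -31/8 (o = -4 - 1/(-8) = -4 - 1*(-1/8) = -4 + 1/8 = -31/8 ≈ -3.8750)
w(W)*o = (-2 - 7)*(-31/8) = -9*(-31/8) = 279/8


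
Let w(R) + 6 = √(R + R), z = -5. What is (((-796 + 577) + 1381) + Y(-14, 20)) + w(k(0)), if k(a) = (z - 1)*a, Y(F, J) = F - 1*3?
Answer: 1139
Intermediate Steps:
Y(F, J) = -3 + F (Y(F, J) = F - 3 = -3 + F)
k(a) = -6*a (k(a) = (-5 - 1)*a = -6*a)
w(R) = -6 + √2*√R (w(R) = -6 + √(R + R) = -6 + √(2*R) = -6 + √2*√R)
(((-796 + 577) + 1381) + Y(-14, 20)) + w(k(0)) = (((-796 + 577) + 1381) + (-3 - 14)) + (-6 + √2*√(-6*0)) = ((-219 + 1381) - 17) + (-6 + √2*√0) = (1162 - 17) + (-6 + √2*0) = 1145 + (-6 + 0) = 1145 - 6 = 1139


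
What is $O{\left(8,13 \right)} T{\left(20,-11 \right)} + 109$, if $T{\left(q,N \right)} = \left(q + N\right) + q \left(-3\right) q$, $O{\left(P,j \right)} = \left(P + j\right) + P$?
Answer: $-34430$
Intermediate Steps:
$O{\left(P,j \right)} = j + 2 P$
$T{\left(q,N \right)} = N + q - 3 q^{2}$ ($T{\left(q,N \right)} = \left(N + q\right) + - 3 q q = \left(N + q\right) - 3 q^{2} = N + q - 3 q^{2}$)
$O{\left(8,13 \right)} T{\left(20,-11 \right)} + 109 = \left(13 + 2 \cdot 8\right) \left(-11 + 20 - 3 \cdot 20^{2}\right) + 109 = \left(13 + 16\right) \left(-11 + 20 - 1200\right) + 109 = 29 \left(-11 + 20 - 1200\right) + 109 = 29 \left(-1191\right) + 109 = -34539 + 109 = -34430$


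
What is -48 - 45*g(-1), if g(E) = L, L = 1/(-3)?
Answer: -33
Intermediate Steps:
L = -⅓ ≈ -0.33333
g(E) = -⅓
-48 - 45*g(-1) = -48 - 45*(-⅓) = -48 + 15 = -33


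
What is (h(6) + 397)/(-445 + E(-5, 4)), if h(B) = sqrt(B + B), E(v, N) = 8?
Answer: -397/437 - 2*sqrt(3)/437 ≈ -0.91639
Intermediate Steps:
h(B) = sqrt(2)*sqrt(B) (h(B) = sqrt(2*B) = sqrt(2)*sqrt(B))
(h(6) + 397)/(-445 + E(-5, 4)) = (sqrt(2)*sqrt(6) + 397)/(-445 + 8) = (2*sqrt(3) + 397)/(-437) = (397 + 2*sqrt(3))*(-1/437) = -397/437 - 2*sqrt(3)/437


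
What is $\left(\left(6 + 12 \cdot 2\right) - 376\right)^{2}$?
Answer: $119716$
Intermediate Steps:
$\left(\left(6 + 12 \cdot 2\right) - 376\right)^{2} = \left(\left(6 + 24\right) - 376\right)^{2} = \left(30 - 376\right)^{2} = \left(-346\right)^{2} = 119716$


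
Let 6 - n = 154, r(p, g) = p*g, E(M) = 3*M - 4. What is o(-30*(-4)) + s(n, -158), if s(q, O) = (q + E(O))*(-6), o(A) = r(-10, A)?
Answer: 2556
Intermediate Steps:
E(M) = -4 + 3*M
r(p, g) = g*p
o(A) = -10*A (o(A) = A*(-10) = -10*A)
n = -148 (n = 6 - 1*154 = 6 - 154 = -148)
s(q, O) = 24 - 18*O - 6*q (s(q, O) = (q + (-4 + 3*O))*(-6) = (-4 + q + 3*O)*(-6) = 24 - 18*O - 6*q)
o(-30*(-4)) + s(n, -158) = -(-300)*(-4) + (24 - 18*(-158) - 6*(-148)) = -10*120 + (24 + 2844 + 888) = -1200 + 3756 = 2556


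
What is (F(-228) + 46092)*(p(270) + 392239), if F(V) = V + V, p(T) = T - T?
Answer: 17900219004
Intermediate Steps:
p(T) = 0
F(V) = 2*V
(F(-228) + 46092)*(p(270) + 392239) = (2*(-228) + 46092)*(0 + 392239) = (-456 + 46092)*392239 = 45636*392239 = 17900219004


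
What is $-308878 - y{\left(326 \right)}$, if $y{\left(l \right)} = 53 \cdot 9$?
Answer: $-309355$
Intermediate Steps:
$y{\left(l \right)} = 477$
$-308878 - y{\left(326 \right)} = -308878 - 477 = -309355$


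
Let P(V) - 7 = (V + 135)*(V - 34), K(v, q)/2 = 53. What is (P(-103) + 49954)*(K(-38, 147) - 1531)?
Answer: -64947225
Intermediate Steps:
K(v, q) = 106 (K(v, q) = 2*53 = 106)
P(V) = 7 + (-34 + V)*(135 + V) (P(V) = 7 + (V + 135)*(V - 34) = 7 + (135 + V)*(-34 + V) = 7 + (-34 + V)*(135 + V))
(P(-103) + 49954)*(K(-38, 147) - 1531) = ((-4583 + (-103)² + 101*(-103)) + 49954)*(106 - 1531) = ((-4583 + 10609 - 10403) + 49954)*(-1425) = (-4377 + 49954)*(-1425) = 45577*(-1425) = -64947225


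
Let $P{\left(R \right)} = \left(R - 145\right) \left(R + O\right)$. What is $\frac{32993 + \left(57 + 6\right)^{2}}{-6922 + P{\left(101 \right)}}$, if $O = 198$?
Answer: $- \frac{18481}{10039} \approx -1.8409$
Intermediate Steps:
$P{\left(R \right)} = \left(-145 + R\right) \left(198 + R\right)$ ($P{\left(R \right)} = \left(R - 145\right) \left(R + 198\right) = \left(-145 + R\right) \left(198 + R\right)$)
$\frac{32993 + \left(57 + 6\right)^{2}}{-6922 + P{\left(101 \right)}} = \frac{32993 + \left(57 + 6\right)^{2}}{-6922 + \left(-28710 + 101^{2} + 53 \cdot 101\right)} = \frac{32993 + 63^{2}}{-6922 + \left(-28710 + 10201 + 5353\right)} = \frac{32993 + 3969}{-6922 - 13156} = \frac{36962}{-20078} = 36962 \left(- \frac{1}{20078}\right) = - \frac{18481}{10039}$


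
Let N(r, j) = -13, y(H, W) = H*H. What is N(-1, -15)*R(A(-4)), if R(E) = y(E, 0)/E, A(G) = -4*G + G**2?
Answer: -416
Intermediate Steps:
y(H, W) = H**2
A(G) = G**2 - 4*G
R(E) = E (R(E) = E**2/E = E)
N(-1, -15)*R(A(-4)) = -(-52)*(-4 - 4) = -(-52)*(-8) = -13*32 = -416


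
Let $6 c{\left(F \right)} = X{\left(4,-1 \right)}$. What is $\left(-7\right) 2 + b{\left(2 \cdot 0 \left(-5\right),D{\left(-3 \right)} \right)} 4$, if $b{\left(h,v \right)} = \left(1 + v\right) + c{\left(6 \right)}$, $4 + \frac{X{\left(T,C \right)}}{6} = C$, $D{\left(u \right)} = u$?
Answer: $-42$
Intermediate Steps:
$X{\left(T,C \right)} = -24 + 6 C$
$c{\left(F \right)} = -5$ ($c{\left(F \right)} = \frac{-24 + 6 \left(-1\right)}{6} = \frac{-24 - 6}{6} = \frac{1}{6} \left(-30\right) = -5$)
$b{\left(h,v \right)} = -4 + v$ ($b{\left(h,v \right)} = \left(1 + v\right) - 5 = -4 + v$)
$\left(-7\right) 2 + b{\left(2 \cdot 0 \left(-5\right),D{\left(-3 \right)} \right)} 4 = \left(-7\right) 2 + \left(-4 - 3\right) 4 = -14 - 28 = -42$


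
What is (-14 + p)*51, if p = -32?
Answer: -2346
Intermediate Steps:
(-14 + p)*51 = (-14 - 32)*51 = -46*51 = -2346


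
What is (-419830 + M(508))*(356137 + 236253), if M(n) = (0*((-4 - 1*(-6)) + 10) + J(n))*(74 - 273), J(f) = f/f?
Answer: -248820979310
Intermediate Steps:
J(f) = 1
M(n) = -199 (M(n) = (0*((-4 - 1*(-6)) + 10) + 1)*(74 - 273) = (0*((-4 + 6) + 10) + 1)*(-199) = (0*(2 + 10) + 1)*(-199) = (0*12 + 1)*(-199) = (0 + 1)*(-199) = 1*(-199) = -199)
(-419830 + M(508))*(356137 + 236253) = (-419830 - 199)*(356137 + 236253) = -420029*592390 = -248820979310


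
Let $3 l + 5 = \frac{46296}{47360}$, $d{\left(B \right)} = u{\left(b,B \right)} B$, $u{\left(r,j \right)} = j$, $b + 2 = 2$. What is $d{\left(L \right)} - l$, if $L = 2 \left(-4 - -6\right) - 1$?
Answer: $\frac{183653}{17760} \approx 10.341$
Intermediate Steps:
$b = 0$ ($b = -2 + 2 = 0$)
$L = 3$ ($L = 2 \left(-4 + 6\right) - 1 = 2 \cdot 2 - 1 = 4 - 1 = 3$)
$d{\left(B \right)} = B^{2}$ ($d{\left(B \right)} = B B = B^{2}$)
$l = - \frac{23813}{17760}$ ($l = - \frac{5}{3} + \frac{46296 \cdot \frac{1}{47360}}{3} = - \frac{5}{3} + \frac{1}{3} \cdot \frac{5787}{5920} = - \frac{5}{3} + \frac{1929}{5920} = - \frac{23813}{17760} \approx -1.3408$)
$d{\left(L \right)} - l = 3^{2} - - \frac{23813}{17760} = 9 + \frac{23813}{17760} = \frac{183653}{17760}$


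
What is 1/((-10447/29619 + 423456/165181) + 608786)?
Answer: 4892496039/2978493910296011 ≈ 1.6426e-6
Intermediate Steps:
1/((-10447/29619 + 423456/165181) + 608786) = 1/(10816697357/4892496039 + 608786) = 1/(2978493910296011/4892496039) = 4892496039/2978493910296011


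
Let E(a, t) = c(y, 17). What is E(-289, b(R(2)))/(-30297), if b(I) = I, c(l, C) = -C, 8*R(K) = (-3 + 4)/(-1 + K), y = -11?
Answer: 17/30297 ≈ 0.00056111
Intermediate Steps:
R(K) = 1/(8*(-1 + K)) (R(K) = ((-3 + 4)/(-1 + K))/8 = (1/(-1 + K))/8 = 1/(8*(-1 + K)))
E(a, t) = -17 (E(a, t) = -1*17 = -17)
E(-289, b(R(2)))/(-30297) = -17/(-30297) = -17*(-1/30297) = 17/30297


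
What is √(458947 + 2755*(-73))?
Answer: 6*√7162 ≈ 507.77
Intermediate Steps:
√(458947 + 2755*(-73)) = √(458947 - 201115) = √257832 = 6*√7162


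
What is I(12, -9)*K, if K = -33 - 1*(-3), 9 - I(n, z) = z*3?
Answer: -1080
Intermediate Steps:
I(n, z) = 9 - 3*z (I(n, z) = 9 - z*3 = 9 - 3*z)
K = -30 (K = -33 + 3 = -30)
I(12, -9)*K = (9 - 3*(-9))*(-30) = (9 + 27)*(-30) = 36*(-30) = -1080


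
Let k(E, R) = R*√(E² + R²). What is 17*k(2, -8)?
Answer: -272*√17 ≈ -1121.5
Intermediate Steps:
17*k(2, -8) = 17*(-8*√(2² + (-8)²)) = 17*(-8*√(4 + 64)) = 17*(-16*√17) = -272*√17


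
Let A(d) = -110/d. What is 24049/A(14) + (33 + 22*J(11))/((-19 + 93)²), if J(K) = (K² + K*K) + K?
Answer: -921538323/301180 ≈ -3059.8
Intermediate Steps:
J(K) = K + 2*K² (J(K) = (K² + K²) + K = 2*K² + K = K + 2*K²)
24049/A(14) + (33 + 22*J(11))/((-19 + 93)²) = 24049/((-110/14)) + (33 + 22*(11*(1 + 2*11)))/((-19 + 93)²) = 24049/((-110*1/14)) + (33 + 22*(11*(1 + 22)))/(74²) = 24049/(-55/7) + (33 + 22*(11*23))/5476 = 24049*(-7/55) + (33 + 22*253)*(1/5476) = -168343/55 + (33 + 5566)*(1/5476) = -168343/55 + 5599*(1/5476) = -168343/55 + 5599/5476 = -921538323/301180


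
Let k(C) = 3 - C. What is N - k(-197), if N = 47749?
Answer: 47549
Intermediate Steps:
N - k(-197) = 47749 - (3 - 1*(-197)) = 47749 - (3 + 197) = 47749 - 1*200 = 47749 - 200 = 47549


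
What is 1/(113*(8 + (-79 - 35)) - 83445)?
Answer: -1/95423 ≈ -1.0480e-5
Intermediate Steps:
1/(113*(8 + (-79 - 35)) - 83445) = 1/(113*(8 - 114) - 83445) = 1/(113*(-106) - 83445) = 1/(-11978 - 83445) = 1/(-95423) = -1/95423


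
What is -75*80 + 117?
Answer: -5883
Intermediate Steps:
-75*80 + 117 = -6000 + 117 = -5883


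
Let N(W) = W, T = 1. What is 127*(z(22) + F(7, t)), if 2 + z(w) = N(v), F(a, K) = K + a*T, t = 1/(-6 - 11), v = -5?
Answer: -127/17 ≈ -7.4706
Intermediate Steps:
t = -1/17 (t = 1/(-17) = -1/17 ≈ -0.058824)
F(a, K) = K + a (F(a, K) = K + a*1 = K + a)
z(w) = -7 (z(w) = -2 - 5 = -7)
127*(z(22) + F(7, t)) = 127*(-7 + (-1/17 + 7)) = 127*(-7 + 118/17) = 127*(-1/17) = -127/17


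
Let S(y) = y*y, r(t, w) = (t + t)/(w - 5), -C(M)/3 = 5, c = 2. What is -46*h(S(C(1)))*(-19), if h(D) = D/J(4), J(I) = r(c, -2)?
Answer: -688275/2 ≈ -3.4414e+5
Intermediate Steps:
C(M) = -15 (C(M) = -3*5 = -15)
r(t, w) = 2*t/(-5 + w) (r(t, w) = (2*t)/(-5 + w) = 2*t/(-5 + w))
J(I) = -4/7 (J(I) = 2*2/(-5 - 2) = 2*2/(-7) = 2*2*(-⅐) = -4/7)
S(y) = y²
h(D) = -7*D/4 (h(D) = D/(-4/7) = D*(-7/4) = -7*D/4)
-46*h(S(C(1)))*(-19) = -(-161)*(-15)²/2*(-19) = -(-161)*225/2*(-19) = -46*(-1575/4)*(-19) = (36225/2)*(-19) = -688275/2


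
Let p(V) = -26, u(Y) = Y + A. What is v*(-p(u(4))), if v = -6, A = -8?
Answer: -156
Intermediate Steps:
u(Y) = -8 + Y (u(Y) = Y - 8 = -8 + Y)
v*(-p(u(4))) = -(-6)*(-26) = -6*26 = -156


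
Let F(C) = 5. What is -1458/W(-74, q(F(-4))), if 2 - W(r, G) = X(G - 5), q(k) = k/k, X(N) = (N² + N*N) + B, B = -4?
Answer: 729/13 ≈ 56.077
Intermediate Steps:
X(N) = -4 + 2*N² (X(N) = (N² + N*N) - 4 = (N² + N²) - 4 = 2*N² - 4 = -4 + 2*N²)
q(k) = 1
W(r, G) = 6 - 2*(-5 + G)² (W(r, G) = 2 - (-4 + 2*(G - 5)²) = 2 - (-4 + 2*(-5 + G)²) = 2 + (4 - 2*(-5 + G)²) = 6 - 2*(-5 + G)²)
-1458/W(-74, q(F(-4))) = -1458/(6 - 2*(-5 + 1)²) = -1458/(6 - 2*(-4)²) = -1458/(6 - 2*16) = -1458/(6 - 32) = -1458/(-26) = -1458*(-1/26) = 729/13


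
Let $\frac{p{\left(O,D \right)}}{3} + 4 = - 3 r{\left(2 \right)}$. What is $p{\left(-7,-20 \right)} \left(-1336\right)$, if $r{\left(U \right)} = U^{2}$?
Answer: $64128$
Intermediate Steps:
$p{\left(O,D \right)} = -48$ ($p{\left(O,D \right)} = -12 + 3 \left(- 3 \cdot 2^{2}\right) = -12 + 3 \left(\left(-3\right) 4\right) = -12 + 3 \left(-12\right) = -12 - 36 = -48$)
$p{\left(-7,-20 \right)} \left(-1336\right) = \left(-48\right) \left(-1336\right) = 64128$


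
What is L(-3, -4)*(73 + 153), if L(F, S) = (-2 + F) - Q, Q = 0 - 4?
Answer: -226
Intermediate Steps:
Q = -4
L(F, S) = 2 + F (L(F, S) = (-2 + F) - 1*(-4) = (-2 + F) + 4 = 2 + F)
L(-3, -4)*(73 + 153) = (2 - 3)*(73 + 153) = -1*226 = -226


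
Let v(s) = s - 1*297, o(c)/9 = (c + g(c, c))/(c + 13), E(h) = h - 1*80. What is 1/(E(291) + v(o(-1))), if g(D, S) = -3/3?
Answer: -2/175 ≈ -0.011429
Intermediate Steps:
E(h) = -80 + h (E(h) = h - 80 = -80 + h)
g(D, S) = -1 (g(D, S) = -3*1/3 = -1)
o(c) = 9*(-1 + c)/(13 + c) (o(c) = 9*((c - 1)/(c + 13)) = 9*((-1 + c)/(13 + c)) = 9*(-1 + c)/(13 + c))
v(s) = -297 + s (v(s) = s - 297 = -297 + s)
1/(E(291) + v(o(-1))) = 1/((-80 + 291) + (-297 + 9*(-1 - 1)/(13 - 1))) = 1/(211 + (-297 + 9*(-2)/12)) = 1/(211 + (-297 + 9*(1/12)*(-2))) = 1/(211 + (-297 - 3/2)) = 1/(211 - 597/2) = 1/(-175/2) = -2/175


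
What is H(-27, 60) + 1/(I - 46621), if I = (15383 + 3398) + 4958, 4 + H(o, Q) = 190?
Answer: 4256051/22882 ≈ 186.00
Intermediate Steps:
H(o, Q) = 186 (H(o, Q) = -4 + 190 = 186)
I = 23739 (I = 18781 + 4958 = 23739)
H(-27, 60) + 1/(I - 46621) = 186 + 1/(23739 - 46621) = 186 + 1/(-22882) = 186 - 1/22882 = 4256051/22882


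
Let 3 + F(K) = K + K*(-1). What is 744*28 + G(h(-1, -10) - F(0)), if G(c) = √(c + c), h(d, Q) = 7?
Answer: 20832 + 2*√5 ≈ 20836.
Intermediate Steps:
F(K) = -3 (F(K) = -3 + (K + K*(-1)) = -3 + (K - K) = -3 + 0 = -3)
G(c) = √2*√c (G(c) = √(2*c) = √2*√c)
744*28 + G(h(-1, -10) - F(0)) = 744*28 + √2*√(7 - 1*(-3)) = 20832 + √2*√(7 + 3) = 20832 + √2*√10 = 20832 + 2*√5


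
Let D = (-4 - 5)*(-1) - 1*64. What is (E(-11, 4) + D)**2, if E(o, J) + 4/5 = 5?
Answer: 64516/25 ≈ 2580.6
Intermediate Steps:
E(o, J) = 21/5 (E(o, J) = -4/5 + 5 = 21/5)
D = -55 (D = -9*(-1) - 64 = 9 - 64 = -55)
(E(-11, 4) + D)**2 = (21/5 - 55)**2 = (-254/5)**2 = 64516/25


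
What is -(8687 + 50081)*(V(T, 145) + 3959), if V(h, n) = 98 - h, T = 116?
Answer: -231604688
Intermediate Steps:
-(8687 + 50081)*(V(T, 145) + 3959) = -(8687 + 50081)*((98 - 1*116) + 3959) = -58768*((98 - 116) + 3959) = -58768*(-18 + 3959) = -58768*3941 = -1*231604688 = -231604688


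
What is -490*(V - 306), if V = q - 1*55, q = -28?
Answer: 190610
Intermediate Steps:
V = -83 (V = -28 - 1*55 = -28 - 55 = -83)
-490*(V - 306) = -490*(-83 - 306) = -490*(-389) = 190610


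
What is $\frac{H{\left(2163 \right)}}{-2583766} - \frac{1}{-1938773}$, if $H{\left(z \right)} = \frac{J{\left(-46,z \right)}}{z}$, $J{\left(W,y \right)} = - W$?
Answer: $\frac{2749751150}{5417596623486117} \approx 5.0756 \cdot 10^{-7}$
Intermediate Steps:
$H{\left(z \right)} = \frac{46}{z}$ ($H{\left(z \right)} = \frac{\left(-1\right) \left(-46\right)}{z} = \frac{46}{z}$)
$\frac{H{\left(2163 \right)}}{-2583766} - \frac{1}{-1938773} = \frac{46 \cdot \frac{1}{2163}}{-2583766} - \frac{1}{-1938773} = 46 \cdot \frac{1}{2163} \left(- \frac{1}{2583766}\right) - - \frac{1}{1938773} = \frac{46}{2163} \left(- \frac{1}{2583766}\right) + \frac{1}{1938773} = - \frac{23}{2794342929} + \frac{1}{1938773} = \frac{2749751150}{5417596623486117}$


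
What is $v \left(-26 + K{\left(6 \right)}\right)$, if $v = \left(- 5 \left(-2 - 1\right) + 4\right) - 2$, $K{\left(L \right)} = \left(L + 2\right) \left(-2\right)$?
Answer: $-714$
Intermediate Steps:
$K{\left(L \right)} = -4 - 2 L$ ($K{\left(L \right)} = \left(2 + L\right) \left(-2\right) = -4 - 2 L$)
$v = 17$ ($v = \left(\left(-5\right) \left(-3\right) + 4\right) - 2 = \left(15 + 4\right) - 2 = 19 - 2 = 17$)
$v \left(-26 + K{\left(6 \right)}\right) = 17 \left(-26 - 16\right) = 17 \left(-42\right) = -714$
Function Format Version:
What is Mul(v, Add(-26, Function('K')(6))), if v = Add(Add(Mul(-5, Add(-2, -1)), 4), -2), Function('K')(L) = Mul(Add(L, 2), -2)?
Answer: -714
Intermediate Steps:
Function('K')(L) = Add(-4, Mul(-2, L)) (Function('K')(L) = Mul(Add(2, L), -2) = Add(-4, Mul(-2, L)))
v = 17 (v = Add(Add(Mul(-5, -3), 4), -2) = Add(Add(15, 4), -2) = Add(19, -2) = 17)
Mul(v, Add(-26, Function('K')(6))) = Mul(17, Add(-26, Add(-4, Mul(-2, 6)))) = Mul(17, Add(-26, Add(-4, -12))) = Mul(17, Add(-26, -16)) = Mul(17, -42) = -714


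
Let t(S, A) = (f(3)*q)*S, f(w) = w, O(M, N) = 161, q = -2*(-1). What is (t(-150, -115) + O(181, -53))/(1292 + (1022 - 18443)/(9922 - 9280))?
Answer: -158146/270681 ≈ -0.58425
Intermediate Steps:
q = 2
t(S, A) = 6*S (t(S, A) = (3*2)*S = 6*S)
(t(-150, -115) + O(181, -53))/(1292 + (1022 - 18443)/(9922 - 9280)) = (6*(-150) + 161)/(1292 + (1022 - 18443)/(9922 - 9280)) = (-900 + 161)/(1292 - 17421/642) = -739/(1292 - 17421*1/642) = -739/(1292 - 5807/214) = -739/270681/214 = -739*214/270681 = -158146/270681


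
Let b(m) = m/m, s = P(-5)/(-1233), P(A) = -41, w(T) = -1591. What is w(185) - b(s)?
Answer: -1592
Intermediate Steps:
s = 41/1233 (s = -41/(-1233) = -41*(-1/1233) = 41/1233 ≈ 0.033252)
b(m) = 1
w(185) - b(s) = -1591 - 1*1 = -1591 - 1 = -1592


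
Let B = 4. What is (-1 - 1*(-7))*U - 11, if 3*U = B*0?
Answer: -11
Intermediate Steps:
U = 0 (U = (4*0)/3 = (1/3)*0 = 0)
(-1 - 1*(-7))*U - 11 = (-1 - 1*(-7))*0 - 11 = (-1 + 7)*0 - 11 = 6*0 - 11 = 0 - 11 = -11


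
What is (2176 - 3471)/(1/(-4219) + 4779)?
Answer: -1092721/4032520 ≈ -0.27098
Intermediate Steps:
(2176 - 3471)/(1/(-4219) + 4779) = -1295/(-1/4219 + 4779) = -1295/20162600/4219 = -1295*4219/20162600 = -1092721/4032520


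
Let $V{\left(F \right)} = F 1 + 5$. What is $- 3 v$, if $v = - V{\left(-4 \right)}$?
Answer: $3$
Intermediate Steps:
$V{\left(F \right)} = 5 + F$ ($V{\left(F \right)} = F + 5 = 5 + F$)
$v = -1$ ($v = - (5 - 4) = \left(-1\right) 1 = -1$)
$- 3 v = \left(-3\right) \left(-1\right) = 3$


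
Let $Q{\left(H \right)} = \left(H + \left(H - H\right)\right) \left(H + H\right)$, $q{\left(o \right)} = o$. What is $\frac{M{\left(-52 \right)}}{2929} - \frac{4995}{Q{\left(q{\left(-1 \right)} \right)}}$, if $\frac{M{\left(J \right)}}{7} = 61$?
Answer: $- \frac{14629501}{5858} \approx -2497.4$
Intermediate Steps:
$M{\left(J \right)} = 427$ ($M{\left(J \right)} = 7 \cdot 61 = 427$)
$Q{\left(H \right)} = 2 H^{2}$ ($Q{\left(H \right)} = \left(H + 0\right) 2 H = H 2 H = 2 H^{2}$)
$\frac{M{\left(-52 \right)}}{2929} - \frac{4995}{Q{\left(q{\left(-1 \right)} \right)}} = \frac{427}{2929} - \frac{4995}{2 \left(-1\right)^{2}} = 427 \cdot \frac{1}{2929} - \frac{4995}{2 \cdot 1} = \frac{427}{2929} - \frac{4995}{2} = - \frac{14629501}{5858}$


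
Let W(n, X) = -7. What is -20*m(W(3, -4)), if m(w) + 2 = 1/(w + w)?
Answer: 290/7 ≈ 41.429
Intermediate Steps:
m(w) = -2 + 1/(2*w) (m(w) = -2 + 1/(w + w) = -2 + 1/(2*w))
-20*m(W(3, -4)) = -20*(-2 + (1/2)/(-7)) = -20*(-2 + (1/2)*(-1/7)) = -20*(-2 - 1/14) = -20*(-29/14) = 290/7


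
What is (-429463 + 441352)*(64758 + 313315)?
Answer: 4494909897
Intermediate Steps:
(-429463 + 441352)*(64758 + 313315) = 11889*378073 = 4494909897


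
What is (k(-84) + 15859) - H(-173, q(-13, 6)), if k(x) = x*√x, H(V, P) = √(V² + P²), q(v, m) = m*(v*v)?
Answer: 15859 - 25*√1693 - 168*I*√21 ≈ 14830.0 - 769.87*I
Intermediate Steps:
q(v, m) = m*v²
H(V, P) = √(P² + V²)
k(x) = x^(3/2)
(k(-84) + 15859) - H(-173, q(-13, 6)) = ((-84)^(3/2) + 15859) - √((6*(-13)²)² + (-173)²) = (-168*I*√21 + 15859) - √((6*169)² + 29929) = (15859 - 168*I*√21) - √(1014² + 29929) = (15859 - 168*I*√21) - √(1028196 + 29929) = (15859 - 168*I*√21) - √1058125 = (15859 - 168*I*√21) - 25*√1693 = 15859 - 25*√1693 - 168*I*√21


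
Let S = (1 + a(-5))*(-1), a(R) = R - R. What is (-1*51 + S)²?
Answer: 2704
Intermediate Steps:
a(R) = 0
S = -1 (S = (1 + 0)*(-1) = 1*(-1) = -1)
(-1*51 + S)² = (-1*51 - 1)² = (-51 - 1)² = (-52)² = 2704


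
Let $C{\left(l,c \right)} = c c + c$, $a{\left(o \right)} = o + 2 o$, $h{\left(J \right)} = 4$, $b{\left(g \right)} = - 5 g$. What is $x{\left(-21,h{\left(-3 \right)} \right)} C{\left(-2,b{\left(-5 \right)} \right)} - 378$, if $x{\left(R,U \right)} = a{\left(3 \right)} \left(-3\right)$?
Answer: $-17928$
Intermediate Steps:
$a{\left(o \right)} = 3 o$
$x{\left(R,U \right)} = -27$ ($x{\left(R,U \right)} = 3 \cdot 3 \left(-3\right) = 9 \left(-3\right) = -27$)
$C{\left(l,c \right)} = c + c^{2}$ ($C{\left(l,c \right)} = c^{2} + c = c + c^{2}$)
$x{\left(-21,h{\left(-3 \right)} \right)} C{\left(-2,b{\left(-5 \right)} \right)} - 378 = - 27 \left(-5\right) \left(-5\right) \left(1 - -25\right) - 378 = - 27 \cdot 25 \left(1 + 25\right) - 378 = - 27 \cdot 25 \cdot 26 - 378 = \left(-27\right) 650 - 378 = -17550 - 378 = -17928$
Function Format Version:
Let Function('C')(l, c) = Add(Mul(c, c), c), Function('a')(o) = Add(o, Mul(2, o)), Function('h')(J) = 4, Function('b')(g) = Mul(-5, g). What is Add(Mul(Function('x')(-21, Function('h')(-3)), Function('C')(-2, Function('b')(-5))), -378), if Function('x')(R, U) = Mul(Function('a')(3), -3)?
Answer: -17928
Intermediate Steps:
Function('a')(o) = Mul(3, o)
Function('x')(R, U) = -27 (Function('x')(R, U) = Mul(Mul(3, 3), -3) = Mul(9, -3) = -27)
Function('C')(l, c) = Add(c, Pow(c, 2)) (Function('C')(l, c) = Add(Pow(c, 2), c) = Add(c, Pow(c, 2)))
Add(Mul(Function('x')(-21, Function('h')(-3)), Function('C')(-2, Function('b')(-5))), -378) = Add(Mul(-27, Mul(Mul(-5, -5), Add(1, Mul(-5, -5)))), -378) = Add(Mul(-27, Mul(25, Add(1, 25))), -378) = Add(Mul(-27, Mul(25, 26)), -378) = Add(Mul(-27, 650), -378) = Add(-17550, -378) = -17928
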